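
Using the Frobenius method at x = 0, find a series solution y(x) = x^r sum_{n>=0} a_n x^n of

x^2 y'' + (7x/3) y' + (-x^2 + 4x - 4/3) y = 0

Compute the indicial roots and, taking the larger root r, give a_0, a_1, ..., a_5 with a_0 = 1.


Write in Frobenius form y'' + (p(x)/x) y' + (q(x)/x^2) y = 0:
  p(x) = 7/3,  q(x) = -x^2 + 4x - 4/3.
Indicial equation: r(r-1) + (7/3) r + (-4/3) = 0 -> roots r_1 = 2/3, r_2 = -2.
Take r = r_1 = 2/3. Let y(x) = x^r sum_{n>=0} a_n x^n with a_0 = 1.
Substitute y = x^r sum a_n x^n and match x^{r+n}. The recurrence is
  D(n) a_n + 4 a_{n-1} - 1 a_{n-2} = 0,  where D(n) = (r+n)(r+n-1) + (7/3)(r+n) + (-4/3).
  a_n = [-4 a_{n-1} + 1 a_{n-2}] / D(n).
Since the indicial polynomial factors as (r - r_1)(r - r_2), D(n) = (r_1 + n - r_1)(r_1 + n - r_2) = n(n + 8/3).
Evaluating step by step (a_0 = 1):
  n = 1: D(1) = 1(1 + 8/3) = 11/3; numerator = -4(1) = -4; a_1 = (-4)/(11/3) = -12/11
  n = 2: D(2) = 2(2 + 8/3) = 28/3; numerator = -4(-12/11) + 1(1) = 59/11; a_2 = (59/11)/(28/3) = 177/308
  n = 3: D(3) = 3(3 + 8/3) = 17; numerator = -4(177/308) + 1(-12/11) = -261/77; a_3 = (-261/77)/(17) = -261/1309
  n = 4: D(4) = 4(4 + 8/3) = 80/3; numerator = -4(-261/1309) + 1(177/308) = 7185/5236; a_4 = (7185/5236)/(80/3) = 4311/83776
  n = 5: D(5) = 5(5 + 8/3) = 115/3; numerator = -4(4311/83776) + 1(-261/1309) = -8487/20944; a_5 = (-8487/20944)/(115/3) = -1107/104720

r = 2/3; a_0 = 1; a_1 = -12/11; a_2 = 177/308; a_3 = -261/1309; a_4 = 4311/83776; a_5 = -1107/104720


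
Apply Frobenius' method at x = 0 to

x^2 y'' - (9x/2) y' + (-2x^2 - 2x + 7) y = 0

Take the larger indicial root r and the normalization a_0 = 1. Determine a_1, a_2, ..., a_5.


Write in Frobenius form y'' + (p(x)/x) y' + (q(x)/x^2) y = 0:
  p(x) = -9/2,  q(x) = -2x^2 - 2x + 7.
Indicial equation: r(r-1) + (-9/2) r + (7) = 0 -> roots r_1 = 7/2, r_2 = 2.
Take r = r_1 = 7/2. Let y(x) = x^r sum_{n>=0} a_n x^n with a_0 = 1.
Substitute y = x^r sum a_n x^n and match x^{r+n}. The recurrence is
  D(n) a_n - 2 a_{n-1} - 2 a_{n-2} = 0,  where D(n) = (r+n)(r+n-1) + (-9/2)(r+n) + (7).
  a_n = [2 a_{n-1} + 2 a_{n-2}] / D(n).
Since the indicial polynomial factors as (r - r_1)(r - r_2), D(n) = (r_1 + n - r_1)(r_1 + n - r_2) = n(n + 3/2).
Evaluating step by step (a_0 = 1):
  n = 1: D(1) = 1(1 + 3/2) = 5/2; numerator = 2(1) = 2; a_1 = (2)/(5/2) = 4/5
  n = 2: D(2) = 2(2 + 3/2) = 7; numerator = 2(4/5) + 2(1) = 18/5; a_2 = (18/5)/(7) = 18/35
  n = 3: D(3) = 3(3 + 3/2) = 27/2; numerator = 2(18/35) + 2(4/5) = 92/35; a_3 = (92/35)/(27/2) = 184/945
  n = 4: D(4) = 4(4 + 3/2) = 22; numerator = 2(184/945) + 2(18/35) = 268/189; a_4 = (268/189)/(22) = 134/2079
  n = 5: D(5) = 5(5 + 3/2) = 65/2; numerator = 2(134/2079) + 2(184/945) = 1796/3465; a_5 = (1796/3465)/(65/2) = 3592/225225

r = 7/2; a_0 = 1; a_1 = 4/5; a_2 = 18/35; a_3 = 184/945; a_4 = 134/2079; a_5 = 3592/225225


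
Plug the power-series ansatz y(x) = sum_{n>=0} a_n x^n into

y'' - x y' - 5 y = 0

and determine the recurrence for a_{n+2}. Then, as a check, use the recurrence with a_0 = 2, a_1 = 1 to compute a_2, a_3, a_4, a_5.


Substitute y = sum_n a_n x^n.
y''(x) has coefficient (n+2)(n+1) a_{n+2} at x^n;
-x y'(x) has coefficient -n a_n at x^n (shift);
-5 y(x) has coefficient -5 a_n at x^n.
Matching x^n: (n+2)(n+1) a_{n+2} + (-n - 5) a_n = 0.
Thus a_{n+2} = (n + 5) / ((n+1)(n+2)) * a_n.

Check with a_0 = 2, a_1 = 1 (apply the recurrence for n = 0, 1, 2, 3): a_0 = 2, a_1 = 1, a_2 = 5, a_3 = 1, a_4 = 35/12, a_5 = 2/5.

a_(n+2) = (n + 5) / ((n+1)(n+2)) * a_n; check: a_0 = 2, a_1 = 1, a_2 = 5, a_3 = 1, a_4 = 35/12, a_5 = 2/5


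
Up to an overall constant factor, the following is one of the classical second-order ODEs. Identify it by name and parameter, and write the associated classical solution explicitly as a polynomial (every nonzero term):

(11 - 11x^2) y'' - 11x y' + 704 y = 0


All three coefficients share the factor 11; dividing through by 11 gives  (1 - x^2) y'' - x y' + 64 y = 0.
This matches the Chebyshev equation (1 - x^2) y'' - x y' + n^2 y = 0 (note the -x y' term, not -2x y') with n^2 = 64, so n = 8; the polynomial solution is T_8(x).
With y = sum_k a_k x^k, matching x^k gives (k+2)(k+1) a_{k+2} = (k^2 - n^2) a_k = (k - 8)(k + 8) a_k. The right side vanishes at k = 8, so the series with the parity of 8 terminates at degree 8.
Standard normalization: leading coefficient of T_n is 2^(n-1), so a_8 = 2^7 = 128. Work downward with a_k = (k+1)(k+2) a_{k+2} / ((k - 8)(k + 8)):
  a_6 = (7)(8)(128) / ((6 - 8)(6 + 8)) = 7168/(-28) = -256
  a_4 = (5)(6)(-256) / ((4 - 8)(4 + 8)) = -7680/(-48) = 160
  a_2 = (3)(4)(160) / ((2 - 8)(2 + 8)) = 1920/(-60) = -32
  a_0 = (1)(2)(-32) / ((0 - 8)(0 + 8)) = -64/(-64) = 1
Hence T_8(x) = 128 x^8 - 256 x^6 + 160 x^4 - 32 x^2 + 1.

T_8(x); series = 128 x^8 - 256 x^6 + 160 x^4 - 32 x^2 + 1


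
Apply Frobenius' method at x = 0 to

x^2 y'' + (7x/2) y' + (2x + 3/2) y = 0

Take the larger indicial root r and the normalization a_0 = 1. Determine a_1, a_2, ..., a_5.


Write in Frobenius form y'' + (p(x)/x) y' + (q(x)/x^2) y = 0:
  p(x) = 7/2,  q(x) = 2x + 3/2.
Indicial equation: r(r-1) + (7/2) r + (3/2) = 0 -> roots r_1 = -1, r_2 = -3/2.
Take r = r_1 = -1. Let y(x) = x^r sum_{n>=0} a_n x^n with a_0 = 1.
Substitute y = x^r sum a_n x^n and match x^{r+n}. The recurrence is
  D(n) a_n + 2 a_{n-1} = 0,  where D(n) = (r+n)(r+n-1) + (7/2)(r+n) + (3/2).
  a_n = -2 / D(n) * a_{n-1}.
Since the indicial polynomial factors as (r - r_1)(r - r_2), D(n) = (r_1 + n - r_1)(r_1 + n - r_2) = n(n + 1/2).
Evaluating step by step (a_0 = 1):
  n = 1: D(1) = 1(1 + 1/2) = 3/2; numerator = -2(1) = -2; a_1 = (-2)/(3/2) = -4/3
  n = 2: D(2) = 2(2 + 1/2) = 5; numerator = -2(-4/3) = 8/3; a_2 = (8/3)/(5) = 8/15
  n = 3: D(3) = 3(3 + 1/2) = 21/2; numerator = -2(8/15) = -16/15; a_3 = (-16/15)/(21/2) = -32/315
  n = 4: D(4) = 4(4 + 1/2) = 18; numerator = -2(-32/315) = 64/315; a_4 = (64/315)/(18) = 32/2835
  n = 5: D(5) = 5(5 + 1/2) = 55/2; numerator = -2(32/2835) = -64/2835; a_5 = (-64/2835)/(55/2) = -128/155925

r = -1; a_0 = 1; a_1 = -4/3; a_2 = 8/15; a_3 = -32/315; a_4 = 32/2835; a_5 = -128/155925


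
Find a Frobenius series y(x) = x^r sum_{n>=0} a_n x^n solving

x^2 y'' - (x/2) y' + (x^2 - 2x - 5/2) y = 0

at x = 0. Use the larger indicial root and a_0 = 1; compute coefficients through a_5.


Write in Frobenius form y'' + (p(x)/x) y' + (q(x)/x^2) y = 0:
  p(x) = -1/2,  q(x) = x^2 - 2x - 5/2.
Indicial equation: r(r-1) + (-1/2) r + (-5/2) = 0 -> roots r_1 = 5/2, r_2 = -1.
Take r = r_1 = 5/2. Let y(x) = x^r sum_{n>=0} a_n x^n with a_0 = 1.
Substitute y = x^r sum a_n x^n and match x^{r+n}. The recurrence is
  D(n) a_n - 2 a_{n-1} + 1 a_{n-2} = 0,  where D(n) = (r+n)(r+n-1) + (-1/2)(r+n) + (-5/2).
  a_n = [2 a_{n-1} - 1 a_{n-2}] / D(n).
Since the indicial polynomial factors as (r - r_1)(r - r_2), D(n) = (r_1 + n - r_1)(r_1 + n - r_2) = n(n + 7/2).
Evaluating step by step (a_0 = 1):
  n = 1: D(1) = 1(1 + 7/2) = 9/2; numerator = 2(1) = 2; a_1 = (2)/(9/2) = 4/9
  n = 2: D(2) = 2(2 + 7/2) = 11; numerator = 2(4/9) - 1(1) = -1/9; a_2 = (-1/9)/(11) = -1/99
  n = 3: D(3) = 3(3 + 7/2) = 39/2; numerator = 2(-1/99) - 1(4/9) = -46/99; a_3 = (-46/99)/(39/2) = -92/3861
  n = 4: D(4) = 4(4 + 7/2) = 30; numerator = 2(-92/3861) - 1(-1/99) = -145/3861; a_4 = (-145/3861)/(30) = -29/23166
  n = 5: D(5) = 5(5 + 7/2) = 85/2; numerator = 2(-29/23166) - 1(-92/3861) = 19/891; a_5 = (19/891)/(85/2) = 38/75735

r = 5/2; a_0 = 1; a_1 = 4/9; a_2 = -1/99; a_3 = -92/3861; a_4 = -29/23166; a_5 = 38/75735


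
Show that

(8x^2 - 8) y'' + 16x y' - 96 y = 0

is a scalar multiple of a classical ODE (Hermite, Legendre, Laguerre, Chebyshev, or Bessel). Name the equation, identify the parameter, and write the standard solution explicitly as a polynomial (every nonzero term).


All three coefficients share the factor -8; dividing through by -8 gives  (1 - x^2) y'' - 2x y' + 12 y = 0.
This matches the Legendre equation (1 - x^2) y'' - 2x y' + n(n+1) y = 0 (note the -2x y' term) with n(n+1) = 12, so n = 3; the polynomial solution is P_3(x).
With y = sum_k a_k x^k, matching x^k gives (k+2)(k+1) a_{k+2} = [k(k+1) - n(n+1)] a_k = (k - 3)(k + 4) a_k. The right side vanishes at k = 3, so the series with the parity of 3 terminates at degree 3.
Standard normalization (P_n(1) = 1): leading coefficient (2n)!/(2^n (n!)^2) = 720/(8*36) = 5/2, so a_3 = 5/2. Work downward with a_k = (k+1)(k+2) a_{k+2} / ((k - 3)(k + 4)):
  a_1 = (2)(3)(5/2) / ((1 - 3)(1 + 4)) = 15/(-10) = -3/2
Hence P_3(x) = 5 x^3/2 - 3 x/2.

P_3(x); series = 5 x^3/2 - 3 x/2


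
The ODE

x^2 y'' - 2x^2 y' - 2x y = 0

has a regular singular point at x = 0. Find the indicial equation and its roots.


Divide by x^2 to reach normal form y'' + P_1(x) y' + P_2(x) y = 0 with P_1(x) = -2 and P_2(x) = -2/x.
x = 0 is a singular point because the y-coefficient -2/x has a pole at x = 0.
It is a regular singular point because x P_1(x) = p(x) = -2x and x^2 P_2(x) = q(x) = -2x are polynomials, hence analytic at x = 0.
p(0) = 0,  q(0) = 0.
Indicial equation: r(r-1) + p(0) r + q(0) = 0, i.e. r^2 + (p(0) - 1) r + q(0) = 0, i.e. r^2 - 1 r = 0.
Discriminant: (-1)^2 - 4(0) = 1, so r = (1 ± 1)/2.
Solving: r_1 = 1, r_2 = 0.

indicial: r^2 - 1 r = 0; roots r_1 = 1, r_2 = 0


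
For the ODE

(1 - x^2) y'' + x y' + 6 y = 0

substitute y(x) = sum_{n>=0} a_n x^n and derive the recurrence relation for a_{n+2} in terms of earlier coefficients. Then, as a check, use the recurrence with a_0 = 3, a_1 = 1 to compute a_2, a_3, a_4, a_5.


Substitute y = sum_n a_n x^n.
(1 - 1 x^2) y'' contributes (n+2)(n+1) a_{n+2} - n(n-1) a_n at x^n.
x y'(x) contributes n a_n at x^n.
6 y(x) contributes 6 a_n at x^n.
Matching x^n: (n+2)(n+1) a_{n+2} + (-n(n-1) + n + 6) a_n = 0.
Thus a_{n+2} = (n(n-1) - n - 6) / ((n+1)(n+2)) * a_n.

Check with a_0 = 3, a_1 = 1 (apply the recurrence for n = 0, 1, 2, 3): a_0 = 3, a_1 = 1, a_2 = -9, a_3 = -7/6, a_4 = 9/2, a_5 = 7/40.

a_(n+2) = (n(n-1) - n - 6) / ((n+1)(n+2)) * a_n; check: a_0 = 3, a_1 = 1, a_2 = -9, a_3 = -7/6, a_4 = 9/2, a_5 = 7/40


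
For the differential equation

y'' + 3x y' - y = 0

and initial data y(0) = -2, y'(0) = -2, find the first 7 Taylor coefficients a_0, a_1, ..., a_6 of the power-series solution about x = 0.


Ansatz: y(x) = sum_{n>=0} a_n x^n, so y'(x) = sum_{n>=1} n a_n x^(n-1) and y''(x) = sum_{n>=2} n(n-1) a_n x^(n-2).
Substitute into P(x) y'' + Q(x) y' + R(x) y = 0 with P(x) = 1, Q(x) = 3x, R(x) = -1, and match powers of x.
Initial conditions: a_0 = -2, a_1 = -2.
Setting the coefficient of each power of x to zero and solving order by order (substituting the coefficients already found):
  x^0: 2 a_2 - a_0 = 0  ->  2 a_2 = a_0 = -2  ->  a_2 = -1
  x^1: 6 a_3 + 2 a_1 = 0  ->  6 a_3 = -2 a_1 = 4  ->  a_3 = 2/3
  x^2: 12 a_4 + 5 a_2 = 0  ->  12 a_4 = -5 a_2 = 5  ->  a_4 = 5/12
  x^3: 20 a_5 + 8 a_3 = 0  ->  20 a_5 = -8 a_3 = -16/3  ->  a_5 = -4/15
  x^4: 30 a_6 + 11 a_4 = 0  ->  30 a_6 = -11 a_4 = -55/12  ->  a_6 = -11/72
Truncated series: y(x) = -2 - 2 x - x^2 + (2/3) x^3 + (5/12) x^4 - (4/15) x^5 - (11/72) x^6 + O(x^7).

a_0 = -2; a_1 = -2; a_2 = -1; a_3 = 2/3; a_4 = 5/12; a_5 = -4/15; a_6 = -11/72


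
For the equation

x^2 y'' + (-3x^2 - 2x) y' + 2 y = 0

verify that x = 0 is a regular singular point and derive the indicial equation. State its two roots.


Divide by x^2 to reach normal form y'' + P_1(x) y' + P_2(x) y = 0 with P_1(x) = -3 - 2/x and P_2(x) = 2/x^2.
x = 0 is a singular point because the y'-coefficient -3 - 2/x has a pole at x = 0 and the y-coefficient 2/x^2 has a pole at x = 0.
It is a regular singular point because x P_1(x) = p(x) = -3x - 2 and x^2 P_2(x) = q(x) = 2 are polynomials, hence analytic at x = 0.
p(0) = -2,  q(0) = 2.
Indicial equation: r(r-1) + p(0) r + q(0) = 0, i.e. r^2 + (p(0) - 1) r + q(0) = 0, i.e. r^2 - 3 r + 2 = 0.
Discriminant: (-3)^2 - 4(2) = 1, so r = (3 ± 1)/2.
Solving: r_1 = 2, r_2 = 1.

indicial: r^2 - 3 r + 2 = 0; roots r_1 = 2, r_2 = 1


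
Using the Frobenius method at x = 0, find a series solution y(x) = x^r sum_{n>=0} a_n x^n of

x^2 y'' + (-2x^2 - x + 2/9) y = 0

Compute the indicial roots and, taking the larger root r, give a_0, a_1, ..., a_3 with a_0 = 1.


Write in Frobenius form y'' + (p(x)/x) y' + (q(x)/x^2) y = 0:
  p(x) = 0,  q(x) = -2x^2 - x + 2/9.
Indicial equation: r(r-1) + (0) r + (2/9) = 0 -> roots r_1 = 2/3, r_2 = 1/3.
Take r = r_1 = 2/3. Let y(x) = x^r sum_{n>=0} a_n x^n with a_0 = 1.
Substitute y = x^r sum a_n x^n and match x^{r+n}. The recurrence is
  D(n) a_n - 1 a_{n-1} - 2 a_{n-2} = 0,  where D(n) = (r+n)(r+n-1) + (0)(r+n) + (2/9).
  a_n = [1 a_{n-1} + 2 a_{n-2}] / D(n).
Since the indicial polynomial factors as (r - r_1)(r - r_2), D(n) = (r_1 + n - r_1)(r_1 + n - r_2) = n(n + 1/3).
Evaluating step by step (a_0 = 1):
  n = 1: D(1) = 1(1 + 1/3) = 4/3; numerator = 1(1) = 1; a_1 = (1)/(4/3) = 3/4
  n = 2: D(2) = 2(2 + 1/3) = 14/3; numerator = 1(3/4) + 2(1) = 11/4; a_2 = (11/4)/(14/3) = 33/56
  n = 3: D(3) = 3(3 + 1/3) = 10; numerator = 1(33/56) + 2(3/4) = 117/56; a_3 = (117/56)/(10) = 117/560

r = 2/3; a_0 = 1; a_1 = 3/4; a_2 = 33/56; a_3 = 117/560


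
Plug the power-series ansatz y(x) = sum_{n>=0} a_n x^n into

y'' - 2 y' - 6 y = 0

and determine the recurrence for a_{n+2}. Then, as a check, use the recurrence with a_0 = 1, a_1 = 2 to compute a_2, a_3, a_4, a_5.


Substitute y = sum_n a_n x^n.
y''(x) has coefficient (n+2)(n+1) a_{n+2} at x^n;
-2 y'(x) has coefficient -2 (n+1) a_{n+1} at x^n;
-6 y(x) has coefficient -6 a_n at x^n.
Matching x^n: (n+2)(n+1) a_{n+2} - 2 (n+1) a_{n+1} - 6 a_n = 0.
Thus a_{n+2} = [2 (n+1) a_{n+1} + 6 a_n] / ((n+1)(n+2)).

Check with a_0 = 1, a_1 = 2 (apply the recurrence for n = 0, 1, 2, 3): a_0 = 1, a_1 = 2, a_2 = 5, a_3 = 16/3, a_4 = 31/6, a_5 = 11/3.

a_(n+2) = [2 (n+1) a_(n+1) + 6 a_n] / ((n+1)(n+2)); check: a_0 = 1, a_1 = 2, a_2 = 5, a_3 = 16/3, a_4 = 31/6, a_5 = 11/3


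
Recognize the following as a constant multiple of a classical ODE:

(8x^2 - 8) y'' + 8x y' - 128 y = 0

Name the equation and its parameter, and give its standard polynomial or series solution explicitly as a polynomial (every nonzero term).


All three coefficients share the factor -8; dividing through by -8 gives  (1 - x^2) y'' - x y' + 16 y = 0.
This matches the Chebyshev equation (1 - x^2) y'' - x y' + n^2 y = 0 (note the -x y' term, not -2x y') with n^2 = 16, so n = 4; the polynomial solution is T_4(x).
With y = sum_k a_k x^k, matching x^k gives (k+2)(k+1) a_{k+2} = (k^2 - n^2) a_k = (k - 4)(k + 4) a_k. The right side vanishes at k = 4, so the series with the parity of 4 terminates at degree 4.
Standard normalization: leading coefficient of T_n is 2^(n-1), so a_4 = 2^3 = 8. Work downward with a_k = (k+1)(k+2) a_{k+2} / ((k - 4)(k + 4)):
  a_2 = (3)(4)(8) / ((2 - 4)(2 + 4)) = 96/(-12) = -8
  a_0 = (1)(2)(-8) / ((0 - 4)(0 + 4)) = -16/(-16) = 1
Hence T_4(x) = 8 x^4 - 8 x^2 + 1.

T_4(x); series = 8 x^4 - 8 x^2 + 1


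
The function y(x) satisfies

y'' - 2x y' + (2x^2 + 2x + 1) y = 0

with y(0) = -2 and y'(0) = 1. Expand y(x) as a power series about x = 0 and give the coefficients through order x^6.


Ansatz: y(x) = sum_{n>=0} a_n x^n, so y'(x) = sum_{n>=1} n a_n x^(n-1) and y''(x) = sum_{n>=2} n(n-1) a_n x^(n-2).
Substitute into P(x) y'' + Q(x) y' + R(x) y = 0 with P(x) = 1, Q(x) = -2x, R(x) = 2x^2 + 2x + 1, and match powers of x.
Initial conditions: a_0 = -2, a_1 = 1.
Setting the coefficient of each power of x to zero and solving order by order (substituting the coefficients already found):
  x^0: 2 a_2 + a_0 = 0  ->  2 a_2 = -a_0 = 2  ->  a_2 = 1
  x^1: 6 a_3 - a_1 + 2 a_0 = 0  ->  6 a_3 = a_1 - 2 a_0 = 5  ->  a_3 = 5/6
  x^2: 12 a_4 - 3 a_2 + 2 a_1 + 2 a_0 = 0  ->  12 a_4 = 3 a_2 - 2 a_1 - 2 a_0 = 5  ->  a_4 = 5/12
  x^3: 20 a_5 - 5 a_3 + 2 a_2 + 2 a_1 = 0  ->  20 a_5 = 5 a_3 - 2 a_2 - 2 a_1 = 1/6  ->  a_5 = 1/120
  x^4: 30 a_6 - 7 a_4 + 2 a_3 + 2 a_2 = 0  ->  30 a_6 = 7 a_4 - 2 a_3 - 2 a_2 = -3/4  ->  a_6 = -1/40
Truncated series: y(x) = -2 + x + x^2 + (5/6) x^3 + (5/12) x^4 + (1/120) x^5 - (1/40) x^6 + O(x^7).

a_0 = -2; a_1 = 1; a_2 = 1; a_3 = 5/6; a_4 = 5/12; a_5 = 1/120; a_6 = -1/40


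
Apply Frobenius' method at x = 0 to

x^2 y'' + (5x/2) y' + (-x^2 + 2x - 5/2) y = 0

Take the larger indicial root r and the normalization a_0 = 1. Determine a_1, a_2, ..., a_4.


Write in Frobenius form y'' + (p(x)/x) y' + (q(x)/x^2) y = 0:
  p(x) = 5/2,  q(x) = -x^2 + 2x - 5/2.
Indicial equation: r(r-1) + (5/2) r + (-5/2) = 0 -> roots r_1 = 1, r_2 = -5/2.
Take r = r_1 = 1. Let y(x) = x^r sum_{n>=0} a_n x^n with a_0 = 1.
Substitute y = x^r sum a_n x^n and match x^{r+n}. The recurrence is
  D(n) a_n + 2 a_{n-1} - 1 a_{n-2} = 0,  where D(n) = (r+n)(r+n-1) + (5/2)(r+n) + (-5/2).
  a_n = [-2 a_{n-1} + 1 a_{n-2}] / D(n).
Since the indicial polynomial factors as (r - r_1)(r - r_2), D(n) = (r_1 + n - r_1)(r_1 + n - r_2) = n(n + 7/2).
Evaluating step by step (a_0 = 1):
  n = 1: D(1) = 1(1 + 7/2) = 9/2; numerator = -2(1) = -2; a_1 = (-2)/(9/2) = -4/9
  n = 2: D(2) = 2(2 + 7/2) = 11; numerator = -2(-4/9) + 1(1) = 17/9; a_2 = (17/9)/(11) = 17/99
  n = 3: D(3) = 3(3 + 7/2) = 39/2; numerator = -2(17/99) + 1(-4/9) = -26/33; a_3 = (-26/33)/(39/2) = -4/99
  n = 4: D(4) = 4(4 + 7/2) = 30; numerator = -2(-4/99) + 1(17/99) = 25/99; a_4 = (25/99)/(30) = 5/594

r = 1; a_0 = 1; a_1 = -4/9; a_2 = 17/99; a_3 = -4/99; a_4 = 5/594


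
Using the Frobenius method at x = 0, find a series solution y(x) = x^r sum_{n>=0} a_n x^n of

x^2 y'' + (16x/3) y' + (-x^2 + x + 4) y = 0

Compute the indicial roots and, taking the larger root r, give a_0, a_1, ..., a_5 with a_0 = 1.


Write in Frobenius form y'' + (p(x)/x) y' + (q(x)/x^2) y = 0:
  p(x) = 16/3,  q(x) = -x^2 + x + 4.
Indicial equation: r(r-1) + (16/3) r + (4) = 0 -> roots r_1 = -4/3, r_2 = -3.
Take r = r_1 = -4/3. Let y(x) = x^r sum_{n>=0} a_n x^n with a_0 = 1.
Substitute y = x^r sum a_n x^n and match x^{r+n}. The recurrence is
  D(n) a_n + 1 a_{n-1} - 1 a_{n-2} = 0,  where D(n) = (r+n)(r+n-1) + (16/3)(r+n) + (4).
  a_n = [-1 a_{n-1} + 1 a_{n-2}] / D(n).
Since the indicial polynomial factors as (r - r_1)(r - r_2), D(n) = (r_1 + n - r_1)(r_1 + n - r_2) = n(n + 5/3).
Evaluating step by step (a_0 = 1):
  n = 1: D(1) = 1(1 + 5/3) = 8/3; numerator = -1(1) = -1; a_1 = (-1)/(8/3) = -3/8
  n = 2: D(2) = 2(2 + 5/3) = 22/3; numerator = -1(-3/8) + 1(1) = 11/8; a_2 = (11/8)/(22/3) = 3/16
  n = 3: D(3) = 3(3 + 5/3) = 14; numerator = -1(3/16) + 1(-3/8) = -9/16; a_3 = (-9/16)/(14) = -9/224
  n = 4: D(4) = 4(4 + 5/3) = 68/3; numerator = -1(-9/224) + 1(3/16) = 51/224; a_4 = (51/224)/(68/3) = 9/896
  n = 5: D(5) = 5(5 + 5/3) = 100/3; numerator = -1(9/896) + 1(-9/224) = -45/896; a_5 = (-45/896)/(100/3) = -27/17920

r = -4/3; a_0 = 1; a_1 = -3/8; a_2 = 3/16; a_3 = -9/224; a_4 = 9/896; a_5 = -27/17920


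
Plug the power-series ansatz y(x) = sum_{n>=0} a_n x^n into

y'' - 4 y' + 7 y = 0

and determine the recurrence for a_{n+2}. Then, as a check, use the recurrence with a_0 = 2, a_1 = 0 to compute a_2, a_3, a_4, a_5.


Substitute y = sum_n a_n x^n.
y''(x) has coefficient (n+2)(n+1) a_{n+2} at x^n;
-4 y'(x) has coefficient -4 (n+1) a_{n+1} at x^n;
7 y(x) has coefficient 7 a_n at x^n.
Matching x^n: (n+2)(n+1) a_{n+2} - 4 (n+1) a_{n+1} + 7 a_n = 0.
Thus a_{n+2} = [4 (n+1) a_{n+1} - 7 a_n] / ((n+1)(n+2)).

Check with a_0 = 2, a_1 = 0 (apply the recurrence for n = 0, 1, 2, 3): a_0 = 2, a_1 = 0, a_2 = -7, a_3 = -28/3, a_4 = -21/4, a_5 = -14/15.

a_(n+2) = [4 (n+1) a_(n+1) - 7 a_n] / ((n+1)(n+2)); check: a_0 = 2, a_1 = 0, a_2 = -7, a_3 = -28/3, a_4 = -21/4, a_5 = -14/15


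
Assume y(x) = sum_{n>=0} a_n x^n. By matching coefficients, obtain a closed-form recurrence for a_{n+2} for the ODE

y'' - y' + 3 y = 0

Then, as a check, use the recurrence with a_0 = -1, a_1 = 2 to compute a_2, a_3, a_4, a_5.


Substitute y = sum_n a_n x^n.
y''(x) has coefficient (n+2)(n+1) a_{n+2} at x^n;
-y'(x) has coefficient -(n+1) a_{n+1} at x^n;
3 y(x) has coefficient 3 a_n at x^n.
Matching x^n: (n+2)(n+1) a_{n+2} - (n+1) a_{n+1} + 3 a_n = 0.
Thus a_{n+2} = [(n+1) a_{n+1} - 3 a_n] / ((n+1)(n+2)).

Check with a_0 = -1, a_1 = 2 (apply the recurrence for n = 0, 1, 2, 3): a_0 = -1, a_1 = 2, a_2 = 5/2, a_3 = -1/6, a_4 = -2/3, a_5 = -13/120.

a_(n+2) = [(n+1) a_(n+1) - 3 a_n] / ((n+1)(n+2)); check: a_0 = -1, a_1 = 2, a_2 = 5/2, a_3 = -1/6, a_4 = -2/3, a_5 = -13/120


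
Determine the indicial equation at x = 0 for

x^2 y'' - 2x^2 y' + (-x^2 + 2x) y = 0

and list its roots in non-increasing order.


Divide by x^2 to reach normal form y'' + P_1(x) y' + P_2(x) y = 0 with P_1(x) = -2 and P_2(x) = -1 + 2/x.
x = 0 is a singular point because the y-coefficient -1 + 2/x has a pole at x = 0.
It is a regular singular point because x P_1(x) = p(x) = -2x and x^2 P_2(x) = q(x) = -x^2 + 2x are polynomials, hence analytic at x = 0.
p(0) = 0,  q(0) = 0.
Indicial equation: r(r-1) + p(0) r + q(0) = 0, i.e. r^2 + (p(0) - 1) r + q(0) = 0, i.e. r^2 - 1 r = 0.
Discriminant: (-1)^2 - 4(0) = 1, so r = (1 ± 1)/2.
Solving: r_1 = 1, r_2 = 0.

indicial: r^2 - 1 r = 0; roots r_1 = 1, r_2 = 0


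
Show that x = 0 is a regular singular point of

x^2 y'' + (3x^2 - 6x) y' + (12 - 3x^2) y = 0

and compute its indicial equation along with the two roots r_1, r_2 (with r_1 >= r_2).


Divide by x^2 to reach normal form y'' + P_1(x) y' + P_2(x) y = 0 with P_1(x) = 3 - 6/x and P_2(x) = -3 + 12/x^2.
x = 0 is a singular point because the y'-coefficient 3 - 6/x has a pole at x = 0 and the y-coefficient -3 + 12/x^2 has a pole at x = 0.
It is a regular singular point because x P_1(x) = p(x) = 3x - 6 and x^2 P_2(x) = q(x) = 12 - 3x^2 are polynomials, hence analytic at x = 0.
p(0) = -6,  q(0) = 12.
Indicial equation: r(r-1) + p(0) r + q(0) = 0, i.e. r^2 + (p(0) - 1) r + q(0) = 0, i.e. r^2 - 7 r + 12 = 0.
Discriminant: (-7)^2 - 4(12) = 1, so r = (7 ± 1)/2.
Solving: r_1 = 4, r_2 = 3.

indicial: r^2 - 7 r + 12 = 0; roots r_1 = 4, r_2 = 3


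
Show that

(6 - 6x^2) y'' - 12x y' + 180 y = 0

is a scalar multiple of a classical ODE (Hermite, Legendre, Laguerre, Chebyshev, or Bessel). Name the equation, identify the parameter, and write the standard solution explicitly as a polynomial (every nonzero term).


All three coefficients share the factor 6; dividing through by 6 gives  (1 - x^2) y'' - 2x y' + 30 y = 0.
This matches the Legendre equation (1 - x^2) y'' - 2x y' + n(n+1) y = 0 (note the -2x y' term) with n(n+1) = 30, so n = 5; the polynomial solution is P_5(x).
With y = sum_k a_k x^k, matching x^k gives (k+2)(k+1) a_{k+2} = [k(k+1) - n(n+1)] a_k = (k - 5)(k + 6) a_k. The right side vanishes at k = 5, so the series with the parity of 5 terminates at degree 5.
Standard normalization (P_n(1) = 1): leading coefficient (2n)!/(2^n (n!)^2) = 3628800/(32*14400) = 63/8, so a_5 = 63/8. Work downward with a_k = (k+1)(k+2) a_{k+2} / ((k - 5)(k + 6)):
  a_3 = (4)(5)(63/8) / ((3 - 5)(3 + 6)) = (315/2)/(-18) = -35/4
  a_1 = (2)(3)(-35/4) / ((1 - 5)(1 + 6)) = (-105/2)/(-28) = 15/8
Hence P_5(x) = 63 x^5/8 - 35 x^3/4 + 15 x/8.

P_5(x); series = 63 x^5/8 - 35 x^3/4 + 15 x/8


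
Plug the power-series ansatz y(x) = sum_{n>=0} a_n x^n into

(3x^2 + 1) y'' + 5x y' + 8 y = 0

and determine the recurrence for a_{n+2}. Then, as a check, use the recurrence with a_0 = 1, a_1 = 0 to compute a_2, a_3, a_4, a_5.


Substitute y = sum_n a_n x^n.
(1 + 3 x^2) y'' contributes (n+2)(n+1) a_{n+2} + 3 n(n-1) a_n at x^n.
5 x y'(x) contributes 5 n a_n at x^n.
8 y(x) contributes 8 a_n at x^n.
Matching x^n: (n+2)(n+1) a_{n+2} + (3 n(n-1) + 5 n + 8) a_n = 0.
Thus a_{n+2} = (-3 n(n-1) - 5 n - 8) / ((n+1)(n+2)) * a_n.

Check with a_0 = 1, a_1 = 0 (apply the recurrence for n = 0, 1, 2, 3): a_0 = 1, a_1 = 0, a_2 = -4, a_3 = 0, a_4 = 8, a_5 = 0.

a_(n+2) = (-3 n(n-1) - 5 n - 8) / ((n+1)(n+2)) * a_n; check: a_0 = 1, a_1 = 0, a_2 = -4, a_3 = 0, a_4 = 8, a_5 = 0


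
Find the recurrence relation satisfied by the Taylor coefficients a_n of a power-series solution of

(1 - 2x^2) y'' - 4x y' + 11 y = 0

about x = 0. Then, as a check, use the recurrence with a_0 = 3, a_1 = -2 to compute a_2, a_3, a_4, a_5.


Substitute y = sum_n a_n x^n.
(1 - 2 x^2) y'' contributes (n+2)(n+1) a_{n+2} - 2 n(n-1) a_n at x^n.
-4 x y'(x) contributes -4 n a_n at x^n.
11 y(x) contributes 11 a_n at x^n.
Matching x^n: (n+2)(n+1) a_{n+2} + (-2 n(n-1) - 4 n + 11) a_n = 0.
Thus a_{n+2} = (2 n(n-1) + 4 n - 11) / ((n+1)(n+2)) * a_n.

Check with a_0 = 3, a_1 = -2 (apply the recurrence for n = 0, 1, 2, 3): a_0 = 3, a_1 = -2, a_2 = -33/2, a_3 = 7/3, a_4 = -11/8, a_5 = 91/60.

a_(n+2) = (2 n(n-1) + 4 n - 11) / ((n+1)(n+2)) * a_n; check: a_0 = 3, a_1 = -2, a_2 = -33/2, a_3 = 7/3, a_4 = -11/8, a_5 = 91/60


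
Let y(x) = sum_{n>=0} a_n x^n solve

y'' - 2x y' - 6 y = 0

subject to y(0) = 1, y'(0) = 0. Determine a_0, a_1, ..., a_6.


Ansatz: y(x) = sum_{n>=0} a_n x^n, so y'(x) = sum_{n>=1} n a_n x^(n-1) and y''(x) = sum_{n>=2} n(n-1) a_n x^(n-2).
Substitute into P(x) y'' + Q(x) y' + R(x) y = 0 with P(x) = 1, Q(x) = -2x, R(x) = -6, and match powers of x.
Initial conditions: a_0 = 1, a_1 = 0.
Setting the coefficient of each power of x to zero and solving order by order (substituting the coefficients already found):
  x^0: 2 a_2 - 6 a_0 = 0  ->  2 a_2 = 6 a_0 = 6  ->  a_2 = 3
  x^1: 6 a_3 - 8 a_1 = 0  ->  6 a_3 = 8 a_1 = 0  ->  a_3 = 0
  x^2: 12 a_4 - 10 a_2 = 0  ->  12 a_4 = 10 a_2 = 30  ->  a_4 = 5/2
  x^3: 20 a_5 - 12 a_3 = 0  ->  20 a_5 = 12 a_3 = 0  ->  a_5 = 0
  x^4: 30 a_6 - 14 a_4 = 0  ->  30 a_6 = 14 a_4 = 35  ->  a_6 = 7/6
Truncated series: y(x) = 1 + 3 x^2 + (5/2) x^4 + (7/6) x^6 + O(x^7).

a_0 = 1; a_1 = 0; a_2 = 3; a_3 = 0; a_4 = 5/2; a_5 = 0; a_6 = 7/6


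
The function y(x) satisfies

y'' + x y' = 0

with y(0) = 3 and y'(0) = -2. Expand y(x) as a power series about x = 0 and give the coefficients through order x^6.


Ansatz: y(x) = sum_{n>=0} a_n x^n, so y'(x) = sum_{n>=1} n a_n x^(n-1) and y''(x) = sum_{n>=2} n(n-1) a_n x^(n-2).
Substitute into P(x) y'' + Q(x) y' + R(x) y = 0 with P(x) = 1, Q(x) = x, R(x) = 0, and match powers of x.
Initial conditions: a_0 = 3, a_1 = -2.
Setting the coefficient of each power of x to zero and solving order by order (substituting the coefficients already found):
  x^0: 2 a_2 = 0  ->  a_2 = 0
  x^1: 6 a_3 + a_1 = 0  ->  6 a_3 = -a_1 = 2  ->  a_3 = 1/3
  x^2: 12 a_4 + 2 a_2 = 0  ->  12 a_4 = -2 a_2 = 0  ->  a_4 = 0
  x^3: 20 a_5 + 3 a_3 = 0  ->  20 a_5 = -3 a_3 = -1  ->  a_5 = -1/20
  x^4: 30 a_6 + 4 a_4 = 0  ->  30 a_6 = -4 a_4 = 0  ->  a_6 = 0
Truncated series: y(x) = 3 - 2 x + (1/3) x^3 - (1/20) x^5 + O(x^7).

a_0 = 3; a_1 = -2; a_2 = 0; a_3 = 1/3; a_4 = 0; a_5 = -1/20; a_6 = 0


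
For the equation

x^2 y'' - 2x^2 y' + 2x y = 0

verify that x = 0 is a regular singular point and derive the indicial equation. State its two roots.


Divide by x^2 to reach normal form y'' + P_1(x) y' + P_2(x) y = 0 with P_1(x) = -2 and P_2(x) = 2/x.
x = 0 is a singular point because the y-coefficient 2/x has a pole at x = 0.
It is a regular singular point because x P_1(x) = p(x) = -2x and x^2 P_2(x) = q(x) = 2x are polynomials, hence analytic at x = 0.
p(0) = 0,  q(0) = 0.
Indicial equation: r(r-1) + p(0) r + q(0) = 0, i.e. r^2 + (p(0) - 1) r + q(0) = 0, i.e. r^2 - 1 r = 0.
Discriminant: (-1)^2 - 4(0) = 1, so r = (1 ± 1)/2.
Solving: r_1 = 1, r_2 = 0.

indicial: r^2 - 1 r = 0; roots r_1 = 1, r_2 = 0


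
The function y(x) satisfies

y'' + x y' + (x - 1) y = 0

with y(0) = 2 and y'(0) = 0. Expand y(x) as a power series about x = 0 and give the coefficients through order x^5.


Ansatz: y(x) = sum_{n>=0} a_n x^n, so y'(x) = sum_{n>=1} n a_n x^(n-1) and y''(x) = sum_{n>=2} n(n-1) a_n x^(n-2).
Substitute into P(x) y'' + Q(x) y' + R(x) y = 0 with P(x) = 1, Q(x) = x, R(x) = x - 1, and match powers of x.
Initial conditions: a_0 = 2, a_1 = 0.
Setting the coefficient of each power of x to zero and solving order by order (substituting the coefficients already found):
  x^0: 2 a_2 - a_0 = 0  ->  2 a_2 = a_0 = 2  ->  a_2 = 1
  x^1: 6 a_3 + a_0 = 0  ->  6 a_3 = -a_0 = -2  ->  a_3 = -1/3
  x^2: 12 a_4 + a_2 + a_1 = 0  ->  12 a_4 = -a_2 - a_1 = -1  ->  a_4 = -1/12
  x^3: 20 a_5 + 2 a_3 + a_2 = 0  ->  20 a_5 = -2 a_3 - a_2 = -1/3  ->  a_5 = -1/60
Truncated series: y(x) = 2 + x^2 - (1/3) x^3 - (1/12) x^4 - (1/60) x^5 + O(x^6).

a_0 = 2; a_1 = 0; a_2 = 1; a_3 = -1/3; a_4 = -1/12; a_5 = -1/60


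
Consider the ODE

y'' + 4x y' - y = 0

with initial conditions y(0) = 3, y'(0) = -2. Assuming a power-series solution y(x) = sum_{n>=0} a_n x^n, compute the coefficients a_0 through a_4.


Ansatz: y(x) = sum_{n>=0} a_n x^n, so y'(x) = sum_{n>=1} n a_n x^(n-1) and y''(x) = sum_{n>=2} n(n-1) a_n x^(n-2).
Substitute into P(x) y'' + Q(x) y' + R(x) y = 0 with P(x) = 1, Q(x) = 4x, R(x) = -1, and match powers of x.
Initial conditions: a_0 = 3, a_1 = -2.
Setting the coefficient of each power of x to zero and solving order by order (substituting the coefficients already found):
  x^0: 2 a_2 - a_0 = 0  ->  2 a_2 = a_0 = 3  ->  a_2 = 3/2
  x^1: 6 a_3 + 3 a_1 = 0  ->  6 a_3 = -3 a_1 = 6  ->  a_3 = 1
  x^2: 12 a_4 + 7 a_2 = 0  ->  12 a_4 = -7 a_2 = -21/2  ->  a_4 = -7/8
Truncated series: y(x) = 3 - 2 x + (3/2) x^2 + x^3 - (7/8) x^4 + O(x^5).

a_0 = 3; a_1 = -2; a_2 = 3/2; a_3 = 1; a_4 = -7/8


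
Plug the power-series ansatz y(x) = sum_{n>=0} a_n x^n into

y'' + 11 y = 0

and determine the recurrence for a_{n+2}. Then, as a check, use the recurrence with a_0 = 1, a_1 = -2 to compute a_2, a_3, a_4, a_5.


Substitute y = sum_n a_n x^n into y'' + (const) y = 0.
y''(x) = sum_{n>=0} (n+2)(n+1) a_{n+2} x^n.
The ODE becomes sum_n [(n+2)(n+1) a_{n+2} + 11 a_n] x^n = 0.
Setting each coefficient to zero gives the recurrence:
  (n+2)(n+1) a_{n+2} + 11 a_n = 0,
  a_{n+2} = -11 / ((n+1)(n+2)) a_n.

Check with a_0 = 1, a_1 = -2 (apply the recurrence for n = 0, 1, 2, 3): a_0 = 1, a_1 = -2, a_2 = -11/2, a_3 = 11/3, a_4 = 121/24, a_5 = -121/60.

a_{n+2} = -11/((n+1)(n+2)) * a_n; check: a_0 = 1, a_1 = -2, a_2 = -11/2, a_3 = 11/3, a_4 = 121/24, a_5 = -121/60


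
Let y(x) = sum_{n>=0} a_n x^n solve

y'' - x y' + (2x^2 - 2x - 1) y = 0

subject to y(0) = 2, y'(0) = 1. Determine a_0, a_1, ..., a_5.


Ansatz: y(x) = sum_{n>=0} a_n x^n, so y'(x) = sum_{n>=1} n a_n x^(n-1) and y''(x) = sum_{n>=2} n(n-1) a_n x^(n-2).
Substitute into P(x) y'' + Q(x) y' + R(x) y = 0 with P(x) = 1, Q(x) = -x, R(x) = 2x^2 - 2x - 1, and match powers of x.
Initial conditions: a_0 = 2, a_1 = 1.
Setting the coefficient of each power of x to zero and solving order by order (substituting the coefficients already found):
  x^0: 2 a_2 - a_0 = 0  ->  2 a_2 = a_0 = 2  ->  a_2 = 1
  x^1: 6 a_3 - 2 a_1 - 2 a_0 = 0  ->  6 a_3 = 2 a_1 + 2 a_0 = 6  ->  a_3 = 1
  x^2: 12 a_4 - 3 a_2 - 2 a_1 + 2 a_0 = 0  ->  12 a_4 = 3 a_2 + 2 a_1 - 2 a_0 = 1  ->  a_4 = 1/12
  x^3: 20 a_5 - 4 a_3 - 2 a_2 + 2 a_1 = 0  ->  20 a_5 = 4 a_3 + 2 a_2 - 2 a_1 = 4  ->  a_5 = 1/5
Truncated series: y(x) = 2 + x + x^2 + x^3 + (1/12) x^4 + (1/5) x^5 + O(x^6).

a_0 = 2; a_1 = 1; a_2 = 1; a_3 = 1; a_4 = 1/12; a_5 = 1/5


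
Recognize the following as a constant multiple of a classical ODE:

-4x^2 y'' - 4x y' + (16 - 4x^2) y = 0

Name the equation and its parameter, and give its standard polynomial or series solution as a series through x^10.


All three coefficients share the factor -4; dividing through by -4 gives  x^2 y'' + x y' + (x^2 - 4) y = 0.
This matches the Bessel equation x^2 y'' + x y' + (x^2 - nu^2) y = 0 with nu^2 = 4, so nu = 2; the solution bounded at x = 0 is J_2(x).
Frobenius at x = 0: indicial roots ±nu; for r = nu the recurrence k(k + 2nu) c_k = -c_{k-2} gives the standard series J_nu(x) = sum_{k>=0} (-1)^k / (k! (k+nu)!) (x/2)^(2k+nu). Evaluate the first 5 terms:
  k = 0: (-1)^0 / (0! * 2! * 2^2) x^2 = 1/(1*2*4) x^2 = (1/8) x^2
  k = 1: (-1)^1 / (1! * 3! * 2^4) x^4 = -1/(1*6*16) x^4 = (-1/96) x^4
  k = 2: (-1)^2 / (2! * 4! * 2^6) x^6 = 1/(2*24*64) x^6 = (1/3072) x^6
  k = 3: (-1)^3 / (3! * 5! * 2^8) x^8 = -1/(6*120*256) x^8 = (-1/184320) x^8
  k = 4: (-1)^4 / (4! * 6! * 2^10) x^10 = 1/(24*720*1024) x^10 = (1/17694720) x^10
Hence J_2(x) = x^10/17694720 - x^8/184320 + x^6/3072 - x^4/96 + x^2/8 + ....

J_2(x); series = x^10/17694720 - x^8/184320 + x^6/3072 - x^4/96 + x^2/8


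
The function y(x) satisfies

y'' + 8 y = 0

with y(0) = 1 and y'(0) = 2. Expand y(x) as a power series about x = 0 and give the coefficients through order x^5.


Ansatz: y(x) = sum_{n>=0} a_n x^n, so y'(x) = sum_{n>=1} n a_n x^(n-1) and y''(x) = sum_{n>=2} n(n-1) a_n x^(n-2).
Substitute into P(x) y'' + Q(x) y' + R(x) y = 0 with P(x) = 1, Q(x) = 0, R(x) = 8, and match powers of x.
Initial conditions: a_0 = 1, a_1 = 2.
Setting the coefficient of each power of x to zero and solving order by order (substituting the coefficients already found):
  x^0: 2 a_2 + 8 a_0 = 0  ->  2 a_2 = -8 a_0 = -8  ->  a_2 = -4
  x^1: 6 a_3 + 8 a_1 = 0  ->  6 a_3 = -8 a_1 = -16  ->  a_3 = -8/3
  x^2: 12 a_4 + 8 a_2 = 0  ->  12 a_4 = -8 a_2 = 32  ->  a_4 = 8/3
  x^3: 20 a_5 + 8 a_3 = 0  ->  20 a_5 = -8 a_3 = 64/3  ->  a_5 = 16/15
Truncated series: y(x) = 1 + 2 x - 4 x^2 - (8/3) x^3 + (8/3) x^4 + (16/15) x^5 + O(x^6).

a_0 = 1; a_1 = 2; a_2 = -4; a_3 = -8/3; a_4 = 8/3; a_5 = 16/15


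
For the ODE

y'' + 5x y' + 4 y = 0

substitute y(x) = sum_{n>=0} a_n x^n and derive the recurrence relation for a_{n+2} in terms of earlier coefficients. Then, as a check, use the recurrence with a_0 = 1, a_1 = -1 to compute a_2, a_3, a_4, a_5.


Substitute y = sum_n a_n x^n.
y''(x) has coefficient (n+2)(n+1) a_{n+2} at x^n;
5 x y'(x) has coefficient 5 n a_n at x^n (shift);
4 y(x) has coefficient 4 a_n at x^n.
Matching x^n: (n+2)(n+1) a_{n+2} + (5n + 4) a_n = 0.
Thus a_{n+2} = (-5n - 4) / ((n+1)(n+2)) * a_n.

Check with a_0 = 1, a_1 = -1 (apply the recurrence for n = 0, 1, 2, 3): a_0 = 1, a_1 = -1, a_2 = -2, a_3 = 3/2, a_4 = 7/3, a_5 = -57/40.

a_(n+2) = (-5n - 4) / ((n+1)(n+2)) * a_n; check: a_0 = 1, a_1 = -1, a_2 = -2, a_3 = 3/2, a_4 = 7/3, a_5 = -57/40


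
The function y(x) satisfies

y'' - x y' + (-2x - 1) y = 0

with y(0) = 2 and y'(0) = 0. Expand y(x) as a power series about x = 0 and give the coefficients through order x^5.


Ansatz: y(x) = sum_{n>=0} a_n x^n, so y'(x) = sum_{n>=1} n a_n x^(n-1) and y''(x) = sum_{n>=2} n(n-1) a_n x^(n-2).
Substitute into P(x) y'' + Q(x) y' + R(x) y = 0 with P(x) = 1, Q(x) = -x, R(x) = -2x - 1, and match powers of x.
Initial conditions: a_0 = 2, a_1 = 0.
Setting the coefficient of each power of x to zero and solving order by order (substituting the coefficients already found):
  x^0: 2 a_2 - a_0 = 0  ->  2 a_2 = a_0 = 2  ->  a_2 = 1
  x^1: 6 a_3 - 2 a_1 - 2 a_0 = 0  ->  6 a_3 = 2 a_1 + 2 a_0 = 4  ->  a_3 = 2/3
  x^2: 12 a_4 - 3 a_2 - 2 a_1 = 0  ->  12 a_4 = 3 a_2 + 2 a_1 = 3  ->  a_4 = 1/4
  x^3: 20 a_5 - 4 a_3 - 2 a_2 = 0  ->  20 a_5 = 4 a_3 + 2 a_2 = 14/3  ->  a_5 = 7/30
Truncated series: y(x) = 2 + x^2 + (2/3) x^3 + (1/4) x^4 + (7/30) x^5 + O(x^6).

a_0 = 2; a_1 = 0; a_2 = 1; a_3 = 2/3; a_4 = 1/4; a_5 = 7/30


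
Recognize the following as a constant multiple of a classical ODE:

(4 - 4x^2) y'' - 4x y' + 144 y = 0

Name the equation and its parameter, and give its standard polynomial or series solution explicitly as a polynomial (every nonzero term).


All three coefficients share the factor 4; dividing through by 4 gives  (1 - x^2) y'' - x y' + 36 y = 0.
This matches the Chebyshev equation (1 - x^2) y'' - x y' + n^2 y = 0 (note the -x y' term, not -2x y') with n^2 = 36, so n = 6; the polynomial solution is T_6(x).
With y = sum_k a_k x^k, matching x^k gives (k+2)(k+1) a_{k+2} = (k^2 - n^2) a_k = (k - 6)(k + 6) a_k. The right side vanishes at k = 6, so the series with the parity of 6 terminates at degree 6.
Standard normalization: leading coefficient of T_n is 2^(n-1), so a_6 = 2^5 = 32. Work downward with a_k = (k+1)(k+2) a_{k+2} / ((k - 6)(k + 6)):
  a_4 = (5)(6)(32) / ((4 - 6)(4 + 6)) = 960/(-20) = -48
  a_2 = (3)(4)(-48) / ((2 - 6)(2 + 6)) = -576/(-32) = 18
  a_0 = (1)(2)(18) / ((0 - 6)(0 + 6)) = 36/(-36) = -1
Hence T_6(x) = 32 x^6 - 48 x^4 + 18 x^2 - 1.

T_6(x); series = 32 x^6 - 48 x^4 + 18 x^2 - 1


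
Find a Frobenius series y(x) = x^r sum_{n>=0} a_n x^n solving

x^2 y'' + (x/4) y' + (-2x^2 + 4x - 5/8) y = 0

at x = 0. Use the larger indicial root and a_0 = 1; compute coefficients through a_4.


Write in Frobenius form y'' + (p(x)/x) y' + (q(x)/x^2) y = 0:
  p(x) = 1/4,  q(x) = -2x^2 + 4x - 5/8.
Indicial equation: r(r-1) + (1/4) r + (-5/8) = 0 -> roots r_1 = 5/4, r_2 = -1/2.
Take r = r_1 = 5/4. Let y(x) = x^r sum_{n>=0} a_n x^n with a_0 = 1.
Substitute y = x^r sum a_n x^n and match x^{r+n}. The recurrence is
  D(n) a_n + 4 a_{n-1} - 2 a_{n-2} = 0,  where D(n) = (r+n)(r+n-1) + (1/4)(r+n) + (-5/8).
  a_n = [-4 a_{n-1} + 2 a_{n-2}] / D(n).
Since the indicial polynomial factors as (r - r_1)(r - r_2), D(n) = (r_1 + n - r_1)(r_1 + n - r_2) = n(n + 7/4).
Evaluating step by step (a_0 = 1):
  n = 1: D(1) = 1(1 + 7/4) = 11/4; numerator = -4(1) = -4; a_1 = (-4)/(11/4) = -16/11
  n = 2: D(2) = 2(2 + 7/4) = 15/2; numerator = -4(-16/11) + 2(1) = 86/11; a_2 = (86/11)/(15/2) = 172/165
  n = 3: D(3) = 3(3 + 7/4) = 57/4; numerator = -4(172/165) + 2(-16/11) = -1168/165; a_3 = (-1168/165)/(57/4) = -4672/9405
  n = 4: D(4) = 4(4 + 7/4) = 23; numerator = -4(-4672/9405) + 2(172/165) = 38296/9405; a_4 = (38296/9405)/(23) = 38296/216315

r = 5/4; a_0 = 1; a_1 = -16/11; a_2 = 172/165; a_3 = -4672/9405; a_4 = 38296/216315


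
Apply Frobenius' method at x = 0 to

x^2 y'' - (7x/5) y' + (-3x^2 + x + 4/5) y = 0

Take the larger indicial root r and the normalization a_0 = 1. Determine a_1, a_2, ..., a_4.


Write in Frobenius form y'' + (p(x)/x) y' + (q(x)/x^2) y = 0:
  p(x) = -7/5,  q(x) = -3x^2 + x + 4/5.
Indicial equation: r(r-1) + (-7/5) r + (4/5) = 0 -> roots r_1 = 2, r_2 = 2/5.
Take r = r_1 = 2. Let y(x) = x^r sum_{n>=0} a_n x^n with a_0 = 1.
Substitute y = x^r sum a_n x^n and match x^{r+n}. The recurrence is
  D(n) a_n + 1 a_{n-1} - 3 a_{n-2} = 0,  where D(n) = (r+n)(r+n-1) + (-7/5)(r+n) + (4/5).
  a_n = [-1 a_{n-1} + 3 a_{n-2}] / D(n).
Since the indicial polynomial factors as (r - r_1)(r - r_2), D(n) = (r_1 + n - r_1)(r_1 + n - r_2) = n(n + 8/5).
Evaluating step by step (a_0 = 1):
  n = 1: D(1) = 1(1 + 8/5) = 13/5; numerator = -1(1) = -1; a_1 = (-1)/(13/5) = -5/13
  n = 2: D(2) = 2(2 + 8/5) = 36/5; numerator = -1(-5/13) + 3(1) = 44/13; a_2 = (44/13)/(36/5) = 55/117
  n = 3: D(3) = 3(3 + 8/5) = 69/5; numerator = -1(55/117) + 3(-5/13) = -190/117; a_3 = (-190/117)/(69/5) = -950/8073
  n = 4: D(4) = 4(4 + 8/5) = 112/5; numerator = -1(-950/8073) + 3(55/117) = 12335/8073; a_4 = (12335/8073)/(112/5) = 61675/904176

r = 2; a_0 = 1; a_1 = -5/13; a_2 = 55/117; a_3 = -950/8073; a_4 = 61675/904176


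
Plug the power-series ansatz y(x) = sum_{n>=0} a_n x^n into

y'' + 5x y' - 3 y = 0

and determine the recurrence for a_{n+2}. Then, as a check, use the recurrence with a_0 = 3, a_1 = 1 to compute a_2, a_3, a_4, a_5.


Substitute y = sum_n a_n x^n.
y''(x) has coefficient (n+2)(n+1) a_{n+2} at x^n;
5 x y'(x) has coefficient 5 n a_n at x^n (shift);
-3 y(x) has coefficient -3 a_n at x^n.
Matching x^n: (n+2)(n+1) a_{n+2} + (5n - 3) a_n = 0.
Thus a_{n+2} = (-5n + 3) / ((n+1)(n+2)) * a_n.

Check with a_0 = 3, a_1 = 1 (apply the recurrence for n = 0, 1, 2, 3): a_0 = 3, a_1 = 1, a_2 = 9/2, a_3 = -1/3, a_4 = -21/8, a_5 = 1/5.

a_(n+2) = (-5n + 3) / ((n+1)(n+2)) * a_n; check: a_0 = 3, a_1 = 1, a_2 = 9/2, a_3 = -1/3, a_4 = -21/8, a_5 = 1/5


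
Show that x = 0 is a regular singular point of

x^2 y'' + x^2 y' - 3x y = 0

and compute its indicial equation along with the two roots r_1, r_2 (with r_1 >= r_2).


Divide by x^2 to reach normal form y'' + P_1(x) y' + P_2(x) y = 0 with P_1(x) = 1 and P_2(x) = -3/x.
x = 0 is a singular point because the y-coefficient -3/x has a pole at x = 0.
It is a regular singular point because x P_1(x) = p(x) = x and x^2 P_2(x) = q(x) = -3x are polynomials, hence analytic at x = 0.
p(0) = 0,  q(0) = 0.
Indicial equation: r(r-1) + p(0) r + q(0) = 0, i.e. r^2 + (p(0) - 1) r + q(0) = 0, i.e. r^2 - 1 r = 0.
Discriminant: (-1)^2 - 4(0) = 1, so r = (1 ± 1)/2.
Solving: r_1 = 1, r_2 = 0.

indicial: r^2 - 1 r = 0; roots r_1 = 1, r_2 = 0


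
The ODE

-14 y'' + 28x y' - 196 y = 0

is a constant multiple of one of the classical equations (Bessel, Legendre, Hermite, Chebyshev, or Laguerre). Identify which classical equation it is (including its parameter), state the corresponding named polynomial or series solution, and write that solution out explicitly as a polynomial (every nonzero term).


All three coefficients share the factor -14; dividing through by -14 gives  y'' - 2x y' + 14 y = 0.
This matches the Hermite equation y'' - 2x y' + 2n y = 0 with 2n = 14, so n = 7; the polynomial solution is H_7(x).
With y = sum_k a_k x^k, matching x^k gives (k+2)(k+1) a_{k+2} = 2(k - n) a_k = 2(k - 7) a_k. The right side vanishes at k = 7, so the series with the parity of 7 terminates at degree 7.
Standard normalization: leading coefficient of H_n is 2^n, so a_7 = 2^7 = 128. Work downward with a_k = (k+1)(k+2) a_{k+2} / (2(k - n)):
  a_5 = (6)(7)(128) / (2(5 - 7)) = 5376/(-4) = -1344
  a_3 = (4)(5)(-1344) / (2(3 - 7)) = -26880/(-8) = 3360
  a_1 = (2)(3)(3360) / (2(1 - 7)) = 20160/(-12) = -1680
Hence H_7(x) = 128 x^7 - 1344 x^5 + 3360 x^3 - 1680 x.

H_7(x); series = 128 x^7 - 1344 x^5 + 3360 x^3 - 1680 x
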